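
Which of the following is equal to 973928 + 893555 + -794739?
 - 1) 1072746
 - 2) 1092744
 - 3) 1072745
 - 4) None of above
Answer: 4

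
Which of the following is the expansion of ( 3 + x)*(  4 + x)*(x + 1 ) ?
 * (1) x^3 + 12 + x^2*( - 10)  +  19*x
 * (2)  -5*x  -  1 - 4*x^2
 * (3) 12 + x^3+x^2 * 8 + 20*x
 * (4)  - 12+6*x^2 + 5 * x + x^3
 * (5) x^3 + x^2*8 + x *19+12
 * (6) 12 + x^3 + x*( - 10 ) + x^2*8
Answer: 5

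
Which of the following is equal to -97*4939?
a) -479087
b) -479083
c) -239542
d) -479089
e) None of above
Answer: b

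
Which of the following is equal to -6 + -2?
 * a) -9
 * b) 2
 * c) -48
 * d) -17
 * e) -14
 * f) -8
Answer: f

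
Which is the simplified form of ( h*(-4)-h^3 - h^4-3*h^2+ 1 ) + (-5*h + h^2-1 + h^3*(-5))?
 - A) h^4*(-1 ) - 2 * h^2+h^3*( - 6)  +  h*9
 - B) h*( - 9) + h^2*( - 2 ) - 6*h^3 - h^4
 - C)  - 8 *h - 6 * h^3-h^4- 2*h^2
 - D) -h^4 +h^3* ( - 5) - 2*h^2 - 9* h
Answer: B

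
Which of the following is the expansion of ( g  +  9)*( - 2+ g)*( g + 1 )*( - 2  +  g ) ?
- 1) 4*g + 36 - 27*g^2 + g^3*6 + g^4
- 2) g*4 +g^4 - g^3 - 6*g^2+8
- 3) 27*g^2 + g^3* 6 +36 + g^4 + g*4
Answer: 1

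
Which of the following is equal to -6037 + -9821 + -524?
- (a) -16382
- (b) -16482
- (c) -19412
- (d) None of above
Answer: a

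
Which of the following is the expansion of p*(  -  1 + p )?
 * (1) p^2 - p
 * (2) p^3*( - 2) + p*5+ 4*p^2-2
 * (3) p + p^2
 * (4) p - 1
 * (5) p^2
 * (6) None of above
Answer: 1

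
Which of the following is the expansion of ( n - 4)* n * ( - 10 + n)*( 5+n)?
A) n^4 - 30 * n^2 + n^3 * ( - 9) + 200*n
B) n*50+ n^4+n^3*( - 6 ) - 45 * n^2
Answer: A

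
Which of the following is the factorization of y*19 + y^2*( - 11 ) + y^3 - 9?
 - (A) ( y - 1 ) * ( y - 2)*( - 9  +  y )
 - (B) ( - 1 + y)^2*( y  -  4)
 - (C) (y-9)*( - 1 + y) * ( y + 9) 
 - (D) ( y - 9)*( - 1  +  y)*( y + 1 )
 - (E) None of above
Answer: E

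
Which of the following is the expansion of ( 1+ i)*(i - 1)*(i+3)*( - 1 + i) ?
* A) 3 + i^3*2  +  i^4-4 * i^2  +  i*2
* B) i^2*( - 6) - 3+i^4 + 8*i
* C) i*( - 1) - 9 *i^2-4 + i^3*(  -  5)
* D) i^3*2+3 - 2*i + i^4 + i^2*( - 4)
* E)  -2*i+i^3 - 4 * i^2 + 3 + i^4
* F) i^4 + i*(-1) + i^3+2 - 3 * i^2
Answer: D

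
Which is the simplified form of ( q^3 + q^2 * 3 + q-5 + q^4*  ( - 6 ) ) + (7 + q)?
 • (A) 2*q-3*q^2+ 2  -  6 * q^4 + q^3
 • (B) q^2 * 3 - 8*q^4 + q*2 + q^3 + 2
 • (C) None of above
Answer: C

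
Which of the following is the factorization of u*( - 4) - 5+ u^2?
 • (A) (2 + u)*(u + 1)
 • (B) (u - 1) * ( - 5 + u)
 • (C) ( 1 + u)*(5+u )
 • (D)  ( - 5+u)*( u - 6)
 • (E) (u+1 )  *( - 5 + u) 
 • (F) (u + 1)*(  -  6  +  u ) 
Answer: E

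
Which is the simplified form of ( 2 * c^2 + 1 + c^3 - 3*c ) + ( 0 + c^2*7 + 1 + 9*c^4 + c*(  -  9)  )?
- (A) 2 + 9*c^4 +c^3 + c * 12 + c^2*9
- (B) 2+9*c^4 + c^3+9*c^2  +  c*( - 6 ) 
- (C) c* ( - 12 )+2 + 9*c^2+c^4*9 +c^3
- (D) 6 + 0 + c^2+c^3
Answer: C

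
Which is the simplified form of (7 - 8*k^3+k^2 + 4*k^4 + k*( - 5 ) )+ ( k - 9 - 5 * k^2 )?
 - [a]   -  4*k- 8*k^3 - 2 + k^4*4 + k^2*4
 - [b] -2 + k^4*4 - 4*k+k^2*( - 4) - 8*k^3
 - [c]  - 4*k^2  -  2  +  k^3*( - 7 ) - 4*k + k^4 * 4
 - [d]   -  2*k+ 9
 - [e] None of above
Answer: b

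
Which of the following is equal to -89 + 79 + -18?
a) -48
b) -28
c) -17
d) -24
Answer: b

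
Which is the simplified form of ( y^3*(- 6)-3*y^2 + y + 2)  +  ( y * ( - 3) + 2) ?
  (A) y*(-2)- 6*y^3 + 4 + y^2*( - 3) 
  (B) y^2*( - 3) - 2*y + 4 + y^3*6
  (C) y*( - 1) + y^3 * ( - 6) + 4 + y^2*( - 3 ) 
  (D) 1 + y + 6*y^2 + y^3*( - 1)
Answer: A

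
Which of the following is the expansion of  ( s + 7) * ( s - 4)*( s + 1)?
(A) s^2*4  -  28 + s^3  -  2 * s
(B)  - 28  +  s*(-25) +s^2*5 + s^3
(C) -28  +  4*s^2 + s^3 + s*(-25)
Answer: C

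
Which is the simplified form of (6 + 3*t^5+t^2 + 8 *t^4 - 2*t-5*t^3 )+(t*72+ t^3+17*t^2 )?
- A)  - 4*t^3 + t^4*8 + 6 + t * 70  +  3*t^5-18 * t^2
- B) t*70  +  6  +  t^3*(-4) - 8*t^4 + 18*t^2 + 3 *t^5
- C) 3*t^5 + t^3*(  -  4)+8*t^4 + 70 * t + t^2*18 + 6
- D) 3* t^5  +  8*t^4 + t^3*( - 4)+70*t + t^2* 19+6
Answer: C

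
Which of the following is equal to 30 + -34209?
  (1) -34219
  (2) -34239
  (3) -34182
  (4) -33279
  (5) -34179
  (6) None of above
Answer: 5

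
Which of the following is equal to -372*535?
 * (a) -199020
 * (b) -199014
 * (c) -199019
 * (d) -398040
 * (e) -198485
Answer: a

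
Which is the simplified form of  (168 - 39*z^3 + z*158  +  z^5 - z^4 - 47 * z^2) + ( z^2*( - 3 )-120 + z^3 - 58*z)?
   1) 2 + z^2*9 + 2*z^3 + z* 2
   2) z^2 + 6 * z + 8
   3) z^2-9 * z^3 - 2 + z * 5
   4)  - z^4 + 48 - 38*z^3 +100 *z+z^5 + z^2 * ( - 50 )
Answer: 4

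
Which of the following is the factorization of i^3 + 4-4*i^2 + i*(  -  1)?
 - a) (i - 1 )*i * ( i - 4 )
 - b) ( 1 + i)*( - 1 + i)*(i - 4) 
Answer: b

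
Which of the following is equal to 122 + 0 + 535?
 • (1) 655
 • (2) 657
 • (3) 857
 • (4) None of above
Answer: 2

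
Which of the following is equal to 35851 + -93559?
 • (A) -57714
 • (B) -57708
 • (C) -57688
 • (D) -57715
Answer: B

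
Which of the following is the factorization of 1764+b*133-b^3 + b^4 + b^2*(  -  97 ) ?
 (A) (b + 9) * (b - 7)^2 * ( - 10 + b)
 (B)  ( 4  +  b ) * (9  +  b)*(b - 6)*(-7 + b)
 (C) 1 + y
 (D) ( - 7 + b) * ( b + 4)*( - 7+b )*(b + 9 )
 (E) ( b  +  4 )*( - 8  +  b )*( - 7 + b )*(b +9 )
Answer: D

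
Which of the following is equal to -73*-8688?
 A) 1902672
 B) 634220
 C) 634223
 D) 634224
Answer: D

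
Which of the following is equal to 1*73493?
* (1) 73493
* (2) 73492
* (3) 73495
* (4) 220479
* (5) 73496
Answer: 1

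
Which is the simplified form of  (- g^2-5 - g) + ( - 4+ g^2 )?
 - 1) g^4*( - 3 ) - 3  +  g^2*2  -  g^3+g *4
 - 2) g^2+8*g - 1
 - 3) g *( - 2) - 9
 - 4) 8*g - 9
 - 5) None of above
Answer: 5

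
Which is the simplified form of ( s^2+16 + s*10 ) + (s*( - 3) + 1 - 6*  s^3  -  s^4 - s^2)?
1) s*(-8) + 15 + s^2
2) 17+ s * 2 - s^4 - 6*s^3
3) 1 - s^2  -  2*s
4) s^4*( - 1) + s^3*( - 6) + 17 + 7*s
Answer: 4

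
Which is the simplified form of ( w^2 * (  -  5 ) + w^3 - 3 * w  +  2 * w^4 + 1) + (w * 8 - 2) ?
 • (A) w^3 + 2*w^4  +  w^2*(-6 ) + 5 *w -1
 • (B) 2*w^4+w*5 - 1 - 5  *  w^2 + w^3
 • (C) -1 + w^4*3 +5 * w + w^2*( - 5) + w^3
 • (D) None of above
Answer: B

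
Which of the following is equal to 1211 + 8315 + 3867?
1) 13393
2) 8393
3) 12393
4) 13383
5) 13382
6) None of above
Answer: 1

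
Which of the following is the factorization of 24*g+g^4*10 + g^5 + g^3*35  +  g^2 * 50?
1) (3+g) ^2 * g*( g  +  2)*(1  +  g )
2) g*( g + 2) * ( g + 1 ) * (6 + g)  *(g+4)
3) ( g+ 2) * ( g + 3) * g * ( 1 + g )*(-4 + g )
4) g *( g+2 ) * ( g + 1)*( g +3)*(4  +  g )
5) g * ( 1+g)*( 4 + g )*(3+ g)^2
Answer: 4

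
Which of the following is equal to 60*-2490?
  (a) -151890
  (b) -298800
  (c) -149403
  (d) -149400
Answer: d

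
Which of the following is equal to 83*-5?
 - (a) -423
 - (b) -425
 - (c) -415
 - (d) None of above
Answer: c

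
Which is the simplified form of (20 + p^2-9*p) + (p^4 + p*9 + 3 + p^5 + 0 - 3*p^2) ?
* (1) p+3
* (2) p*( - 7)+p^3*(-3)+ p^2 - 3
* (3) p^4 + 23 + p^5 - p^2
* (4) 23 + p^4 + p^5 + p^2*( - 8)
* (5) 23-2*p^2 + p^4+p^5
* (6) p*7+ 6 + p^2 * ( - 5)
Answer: 5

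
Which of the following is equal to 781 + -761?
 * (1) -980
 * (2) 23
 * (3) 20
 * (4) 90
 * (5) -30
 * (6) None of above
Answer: 3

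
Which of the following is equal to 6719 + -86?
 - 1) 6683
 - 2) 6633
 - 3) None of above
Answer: 2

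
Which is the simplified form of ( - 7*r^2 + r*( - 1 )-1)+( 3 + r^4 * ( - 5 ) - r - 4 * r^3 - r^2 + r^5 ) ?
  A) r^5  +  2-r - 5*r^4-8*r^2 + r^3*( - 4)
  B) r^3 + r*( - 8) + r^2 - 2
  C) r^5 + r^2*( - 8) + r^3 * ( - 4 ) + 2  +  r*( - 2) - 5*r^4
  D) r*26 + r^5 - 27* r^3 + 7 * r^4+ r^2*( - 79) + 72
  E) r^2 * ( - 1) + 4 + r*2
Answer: C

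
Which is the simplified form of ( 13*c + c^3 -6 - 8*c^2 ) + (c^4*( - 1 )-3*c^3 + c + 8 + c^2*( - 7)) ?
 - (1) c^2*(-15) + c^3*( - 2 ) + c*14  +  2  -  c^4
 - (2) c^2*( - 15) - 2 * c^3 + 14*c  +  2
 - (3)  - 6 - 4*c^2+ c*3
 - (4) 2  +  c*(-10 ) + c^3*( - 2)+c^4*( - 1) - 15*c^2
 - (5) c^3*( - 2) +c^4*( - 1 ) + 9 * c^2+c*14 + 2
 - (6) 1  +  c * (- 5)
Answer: 1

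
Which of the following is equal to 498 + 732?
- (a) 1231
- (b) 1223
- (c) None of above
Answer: c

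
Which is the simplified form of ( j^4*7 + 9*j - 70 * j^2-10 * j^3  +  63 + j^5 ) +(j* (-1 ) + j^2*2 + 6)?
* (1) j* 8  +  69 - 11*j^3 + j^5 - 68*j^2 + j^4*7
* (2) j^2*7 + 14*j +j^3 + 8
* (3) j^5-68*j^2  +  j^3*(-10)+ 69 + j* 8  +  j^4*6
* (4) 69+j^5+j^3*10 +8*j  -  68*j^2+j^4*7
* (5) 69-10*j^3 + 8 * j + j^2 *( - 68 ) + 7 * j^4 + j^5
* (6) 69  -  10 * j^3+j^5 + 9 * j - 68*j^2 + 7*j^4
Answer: 5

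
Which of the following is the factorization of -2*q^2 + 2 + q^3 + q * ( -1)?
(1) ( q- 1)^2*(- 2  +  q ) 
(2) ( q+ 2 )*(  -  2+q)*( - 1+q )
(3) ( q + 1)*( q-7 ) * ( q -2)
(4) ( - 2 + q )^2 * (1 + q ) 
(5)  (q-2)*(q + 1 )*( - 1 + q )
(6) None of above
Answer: 5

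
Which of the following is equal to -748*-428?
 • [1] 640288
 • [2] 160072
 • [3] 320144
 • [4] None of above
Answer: 3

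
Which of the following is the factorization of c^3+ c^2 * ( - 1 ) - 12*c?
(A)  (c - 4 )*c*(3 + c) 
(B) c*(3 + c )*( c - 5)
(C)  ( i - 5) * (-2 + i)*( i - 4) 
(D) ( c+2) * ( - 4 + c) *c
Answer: A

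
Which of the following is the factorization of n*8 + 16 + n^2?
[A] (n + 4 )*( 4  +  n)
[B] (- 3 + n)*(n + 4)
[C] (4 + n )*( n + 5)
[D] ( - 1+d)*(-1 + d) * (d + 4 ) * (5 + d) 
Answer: A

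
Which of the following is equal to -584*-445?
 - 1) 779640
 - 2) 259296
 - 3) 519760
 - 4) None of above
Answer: 4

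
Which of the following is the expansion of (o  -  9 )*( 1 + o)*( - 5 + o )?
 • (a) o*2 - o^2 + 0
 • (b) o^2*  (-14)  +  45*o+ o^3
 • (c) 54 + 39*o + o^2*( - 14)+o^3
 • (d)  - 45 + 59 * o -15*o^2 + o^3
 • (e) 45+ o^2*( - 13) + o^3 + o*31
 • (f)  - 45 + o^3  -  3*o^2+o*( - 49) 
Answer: e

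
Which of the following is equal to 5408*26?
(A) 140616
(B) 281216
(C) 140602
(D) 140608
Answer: D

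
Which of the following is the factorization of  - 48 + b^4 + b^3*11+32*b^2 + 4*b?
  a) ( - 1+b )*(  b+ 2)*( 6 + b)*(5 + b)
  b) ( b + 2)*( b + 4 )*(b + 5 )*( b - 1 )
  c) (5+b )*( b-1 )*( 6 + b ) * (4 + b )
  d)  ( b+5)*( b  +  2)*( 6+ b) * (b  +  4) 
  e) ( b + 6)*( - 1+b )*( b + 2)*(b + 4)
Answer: e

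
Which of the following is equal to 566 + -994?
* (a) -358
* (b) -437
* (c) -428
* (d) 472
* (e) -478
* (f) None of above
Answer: c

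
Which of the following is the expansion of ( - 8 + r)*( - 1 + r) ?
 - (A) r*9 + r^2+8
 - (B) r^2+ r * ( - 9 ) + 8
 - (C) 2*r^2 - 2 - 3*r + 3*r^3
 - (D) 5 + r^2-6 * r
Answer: B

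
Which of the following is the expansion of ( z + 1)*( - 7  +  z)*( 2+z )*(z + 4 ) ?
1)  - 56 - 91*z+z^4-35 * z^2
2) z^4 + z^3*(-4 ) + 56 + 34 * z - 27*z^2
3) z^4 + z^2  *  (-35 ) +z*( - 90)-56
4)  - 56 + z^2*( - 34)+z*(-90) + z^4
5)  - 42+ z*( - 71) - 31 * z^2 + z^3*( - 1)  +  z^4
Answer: 3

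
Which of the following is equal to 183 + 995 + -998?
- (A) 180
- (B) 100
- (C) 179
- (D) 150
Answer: A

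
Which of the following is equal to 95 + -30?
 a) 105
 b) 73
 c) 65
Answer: c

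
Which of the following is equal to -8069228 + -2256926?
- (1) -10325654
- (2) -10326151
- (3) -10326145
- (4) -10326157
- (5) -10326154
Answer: 5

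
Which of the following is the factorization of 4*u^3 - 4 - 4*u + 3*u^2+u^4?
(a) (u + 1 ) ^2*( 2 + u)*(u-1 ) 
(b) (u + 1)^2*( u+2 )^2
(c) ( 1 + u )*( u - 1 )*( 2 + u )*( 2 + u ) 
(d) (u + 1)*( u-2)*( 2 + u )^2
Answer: c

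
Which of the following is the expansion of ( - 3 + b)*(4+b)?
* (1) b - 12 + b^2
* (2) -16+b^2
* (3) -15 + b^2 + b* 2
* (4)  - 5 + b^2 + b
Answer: 1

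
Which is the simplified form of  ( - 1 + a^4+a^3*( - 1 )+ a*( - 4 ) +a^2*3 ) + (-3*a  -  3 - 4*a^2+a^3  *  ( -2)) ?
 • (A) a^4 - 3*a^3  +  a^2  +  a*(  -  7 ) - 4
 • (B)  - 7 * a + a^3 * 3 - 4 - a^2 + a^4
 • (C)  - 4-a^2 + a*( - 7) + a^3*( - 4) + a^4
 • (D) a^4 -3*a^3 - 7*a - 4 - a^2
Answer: D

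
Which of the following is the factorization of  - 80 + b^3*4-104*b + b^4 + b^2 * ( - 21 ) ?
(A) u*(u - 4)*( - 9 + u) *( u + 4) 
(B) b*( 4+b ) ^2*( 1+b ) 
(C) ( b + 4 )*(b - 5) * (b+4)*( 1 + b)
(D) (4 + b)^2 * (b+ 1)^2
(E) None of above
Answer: C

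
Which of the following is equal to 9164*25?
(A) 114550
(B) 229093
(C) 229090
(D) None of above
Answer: D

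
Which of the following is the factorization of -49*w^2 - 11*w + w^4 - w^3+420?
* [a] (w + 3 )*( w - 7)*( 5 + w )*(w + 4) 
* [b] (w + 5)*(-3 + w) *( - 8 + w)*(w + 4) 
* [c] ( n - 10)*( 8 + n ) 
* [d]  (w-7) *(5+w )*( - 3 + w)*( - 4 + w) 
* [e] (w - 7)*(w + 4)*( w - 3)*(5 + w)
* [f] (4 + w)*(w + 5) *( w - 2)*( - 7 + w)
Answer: e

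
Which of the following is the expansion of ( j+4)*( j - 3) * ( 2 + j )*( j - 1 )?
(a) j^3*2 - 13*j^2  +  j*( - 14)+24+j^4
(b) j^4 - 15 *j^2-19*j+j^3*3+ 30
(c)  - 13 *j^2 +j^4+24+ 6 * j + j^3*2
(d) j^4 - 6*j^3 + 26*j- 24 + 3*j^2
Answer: a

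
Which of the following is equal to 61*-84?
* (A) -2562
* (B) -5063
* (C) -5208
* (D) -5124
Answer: D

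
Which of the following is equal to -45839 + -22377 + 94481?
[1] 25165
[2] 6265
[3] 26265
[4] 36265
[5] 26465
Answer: 3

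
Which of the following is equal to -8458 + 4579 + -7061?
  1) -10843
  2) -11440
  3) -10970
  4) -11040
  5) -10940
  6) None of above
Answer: 5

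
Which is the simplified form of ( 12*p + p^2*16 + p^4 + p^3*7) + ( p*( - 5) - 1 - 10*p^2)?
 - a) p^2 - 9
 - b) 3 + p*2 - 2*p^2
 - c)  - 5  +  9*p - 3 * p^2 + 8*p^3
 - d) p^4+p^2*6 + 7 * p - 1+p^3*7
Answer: d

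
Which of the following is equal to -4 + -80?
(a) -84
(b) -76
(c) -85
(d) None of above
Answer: a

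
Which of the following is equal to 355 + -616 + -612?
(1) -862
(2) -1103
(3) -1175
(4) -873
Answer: 4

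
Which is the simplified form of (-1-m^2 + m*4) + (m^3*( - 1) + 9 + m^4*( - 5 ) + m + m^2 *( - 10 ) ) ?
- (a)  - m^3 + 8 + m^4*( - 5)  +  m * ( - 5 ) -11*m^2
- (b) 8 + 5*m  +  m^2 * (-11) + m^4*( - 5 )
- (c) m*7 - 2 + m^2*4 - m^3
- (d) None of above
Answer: d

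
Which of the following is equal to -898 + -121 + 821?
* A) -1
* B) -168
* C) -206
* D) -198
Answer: D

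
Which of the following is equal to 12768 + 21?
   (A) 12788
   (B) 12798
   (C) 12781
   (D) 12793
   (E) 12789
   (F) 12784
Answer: E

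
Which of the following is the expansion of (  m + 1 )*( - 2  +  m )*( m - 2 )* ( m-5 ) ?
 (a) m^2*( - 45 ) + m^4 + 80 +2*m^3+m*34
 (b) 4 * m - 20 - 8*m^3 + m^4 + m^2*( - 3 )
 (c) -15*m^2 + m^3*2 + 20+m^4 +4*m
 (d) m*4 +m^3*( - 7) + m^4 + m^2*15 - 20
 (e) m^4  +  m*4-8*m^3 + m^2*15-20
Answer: e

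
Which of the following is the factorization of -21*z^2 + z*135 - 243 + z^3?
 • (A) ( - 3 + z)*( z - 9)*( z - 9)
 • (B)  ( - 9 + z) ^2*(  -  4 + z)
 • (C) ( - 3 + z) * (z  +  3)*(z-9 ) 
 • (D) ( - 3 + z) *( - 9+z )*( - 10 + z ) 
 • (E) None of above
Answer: A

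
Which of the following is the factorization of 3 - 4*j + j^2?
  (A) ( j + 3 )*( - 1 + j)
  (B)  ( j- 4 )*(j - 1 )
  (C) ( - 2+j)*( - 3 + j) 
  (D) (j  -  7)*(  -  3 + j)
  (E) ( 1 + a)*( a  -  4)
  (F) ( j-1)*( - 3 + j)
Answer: F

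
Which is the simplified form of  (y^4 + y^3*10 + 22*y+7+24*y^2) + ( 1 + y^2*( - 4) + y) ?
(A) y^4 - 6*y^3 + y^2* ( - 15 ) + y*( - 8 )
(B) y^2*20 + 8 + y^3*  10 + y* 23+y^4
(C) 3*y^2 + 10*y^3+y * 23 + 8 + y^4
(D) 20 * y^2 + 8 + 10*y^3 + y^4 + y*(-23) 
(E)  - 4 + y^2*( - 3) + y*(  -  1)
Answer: B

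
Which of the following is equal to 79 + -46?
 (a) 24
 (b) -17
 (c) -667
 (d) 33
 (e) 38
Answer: d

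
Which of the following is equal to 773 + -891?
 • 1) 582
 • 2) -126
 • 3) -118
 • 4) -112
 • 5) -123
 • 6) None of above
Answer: 3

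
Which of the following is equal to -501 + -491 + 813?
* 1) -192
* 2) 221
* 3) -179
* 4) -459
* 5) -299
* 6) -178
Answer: 3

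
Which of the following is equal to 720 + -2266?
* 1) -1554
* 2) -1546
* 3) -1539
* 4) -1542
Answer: 2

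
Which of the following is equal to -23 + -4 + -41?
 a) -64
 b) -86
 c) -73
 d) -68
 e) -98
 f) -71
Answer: d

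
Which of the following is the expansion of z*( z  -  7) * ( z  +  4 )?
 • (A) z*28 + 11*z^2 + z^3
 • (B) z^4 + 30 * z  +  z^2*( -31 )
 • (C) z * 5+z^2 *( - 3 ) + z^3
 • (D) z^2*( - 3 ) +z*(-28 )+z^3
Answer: D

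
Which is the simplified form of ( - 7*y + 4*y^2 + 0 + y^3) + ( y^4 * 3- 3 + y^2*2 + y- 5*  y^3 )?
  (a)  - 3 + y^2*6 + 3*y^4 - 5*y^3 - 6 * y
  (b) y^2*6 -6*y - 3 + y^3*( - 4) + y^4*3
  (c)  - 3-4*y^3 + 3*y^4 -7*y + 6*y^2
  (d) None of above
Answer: b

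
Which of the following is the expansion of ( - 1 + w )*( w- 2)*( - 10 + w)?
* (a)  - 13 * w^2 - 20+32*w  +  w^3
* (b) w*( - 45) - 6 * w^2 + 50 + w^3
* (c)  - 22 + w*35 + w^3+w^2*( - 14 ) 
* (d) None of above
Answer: a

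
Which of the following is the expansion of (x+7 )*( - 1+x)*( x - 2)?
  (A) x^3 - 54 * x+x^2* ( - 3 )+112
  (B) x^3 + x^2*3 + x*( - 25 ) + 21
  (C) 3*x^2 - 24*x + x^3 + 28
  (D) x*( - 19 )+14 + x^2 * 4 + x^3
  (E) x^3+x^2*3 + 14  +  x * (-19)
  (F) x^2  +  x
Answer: D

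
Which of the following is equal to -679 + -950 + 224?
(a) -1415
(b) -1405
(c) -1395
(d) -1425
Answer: b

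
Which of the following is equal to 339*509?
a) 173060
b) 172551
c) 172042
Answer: b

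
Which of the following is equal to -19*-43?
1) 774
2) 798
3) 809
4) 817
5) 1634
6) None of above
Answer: 4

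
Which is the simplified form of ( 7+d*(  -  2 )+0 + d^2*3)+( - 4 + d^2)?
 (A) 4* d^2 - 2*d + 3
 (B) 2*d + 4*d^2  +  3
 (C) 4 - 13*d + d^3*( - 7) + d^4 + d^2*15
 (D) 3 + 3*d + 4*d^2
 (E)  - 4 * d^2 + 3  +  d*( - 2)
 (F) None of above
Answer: A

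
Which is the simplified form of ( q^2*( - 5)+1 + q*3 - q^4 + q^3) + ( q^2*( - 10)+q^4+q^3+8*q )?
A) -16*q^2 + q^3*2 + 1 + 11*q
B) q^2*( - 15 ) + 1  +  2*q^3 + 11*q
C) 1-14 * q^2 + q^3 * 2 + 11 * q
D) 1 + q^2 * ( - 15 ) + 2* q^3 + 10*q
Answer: B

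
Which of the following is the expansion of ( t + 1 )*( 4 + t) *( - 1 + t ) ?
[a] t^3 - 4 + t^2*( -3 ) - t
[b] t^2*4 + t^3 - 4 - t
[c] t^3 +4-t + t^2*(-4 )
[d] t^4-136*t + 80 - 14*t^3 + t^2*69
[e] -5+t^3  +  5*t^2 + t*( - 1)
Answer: b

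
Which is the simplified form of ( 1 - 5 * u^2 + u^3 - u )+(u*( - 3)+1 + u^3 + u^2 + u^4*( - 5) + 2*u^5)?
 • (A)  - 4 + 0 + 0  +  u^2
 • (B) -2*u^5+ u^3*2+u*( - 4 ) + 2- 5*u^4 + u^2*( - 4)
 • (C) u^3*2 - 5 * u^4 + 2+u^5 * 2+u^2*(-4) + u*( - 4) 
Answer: C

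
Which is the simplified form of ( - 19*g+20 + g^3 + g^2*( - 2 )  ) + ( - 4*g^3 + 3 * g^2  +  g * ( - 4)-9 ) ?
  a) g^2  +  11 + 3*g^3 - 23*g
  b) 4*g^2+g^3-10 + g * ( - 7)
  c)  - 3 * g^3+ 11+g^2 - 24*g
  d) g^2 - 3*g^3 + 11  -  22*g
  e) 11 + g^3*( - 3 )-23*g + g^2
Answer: e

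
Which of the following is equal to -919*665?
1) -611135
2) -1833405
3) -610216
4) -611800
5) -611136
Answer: 1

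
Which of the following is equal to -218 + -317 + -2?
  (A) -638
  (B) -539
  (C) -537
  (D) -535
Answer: C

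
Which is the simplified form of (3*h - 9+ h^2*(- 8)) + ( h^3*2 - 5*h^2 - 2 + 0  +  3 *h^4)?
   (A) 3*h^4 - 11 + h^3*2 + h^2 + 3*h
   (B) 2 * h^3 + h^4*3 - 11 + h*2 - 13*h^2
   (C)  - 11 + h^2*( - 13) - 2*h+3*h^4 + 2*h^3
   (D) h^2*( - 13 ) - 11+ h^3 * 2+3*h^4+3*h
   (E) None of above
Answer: D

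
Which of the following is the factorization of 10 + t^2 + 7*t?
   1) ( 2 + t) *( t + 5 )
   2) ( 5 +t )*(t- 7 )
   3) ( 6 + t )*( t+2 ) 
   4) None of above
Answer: 1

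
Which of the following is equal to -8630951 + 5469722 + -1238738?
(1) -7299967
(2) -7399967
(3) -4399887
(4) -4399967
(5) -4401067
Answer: 4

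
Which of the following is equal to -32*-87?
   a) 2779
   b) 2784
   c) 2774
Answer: b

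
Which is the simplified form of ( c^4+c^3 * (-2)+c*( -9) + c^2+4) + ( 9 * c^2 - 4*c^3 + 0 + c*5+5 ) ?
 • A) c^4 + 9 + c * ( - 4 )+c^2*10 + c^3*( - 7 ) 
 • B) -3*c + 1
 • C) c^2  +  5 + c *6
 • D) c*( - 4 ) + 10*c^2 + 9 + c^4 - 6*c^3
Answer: D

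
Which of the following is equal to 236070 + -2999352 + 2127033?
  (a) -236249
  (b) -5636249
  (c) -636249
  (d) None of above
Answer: c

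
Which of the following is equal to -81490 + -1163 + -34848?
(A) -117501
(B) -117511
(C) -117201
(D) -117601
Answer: A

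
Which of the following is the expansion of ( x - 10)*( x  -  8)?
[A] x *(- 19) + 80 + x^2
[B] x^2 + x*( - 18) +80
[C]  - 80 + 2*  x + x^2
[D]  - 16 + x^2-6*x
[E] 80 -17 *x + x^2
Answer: B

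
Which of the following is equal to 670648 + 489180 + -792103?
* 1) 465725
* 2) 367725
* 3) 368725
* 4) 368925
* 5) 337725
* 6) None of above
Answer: 2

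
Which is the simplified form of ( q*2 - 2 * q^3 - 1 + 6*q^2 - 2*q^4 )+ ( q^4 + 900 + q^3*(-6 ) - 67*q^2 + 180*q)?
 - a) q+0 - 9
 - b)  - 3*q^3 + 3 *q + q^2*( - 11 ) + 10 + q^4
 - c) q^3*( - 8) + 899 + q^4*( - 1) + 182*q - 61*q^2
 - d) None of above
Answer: c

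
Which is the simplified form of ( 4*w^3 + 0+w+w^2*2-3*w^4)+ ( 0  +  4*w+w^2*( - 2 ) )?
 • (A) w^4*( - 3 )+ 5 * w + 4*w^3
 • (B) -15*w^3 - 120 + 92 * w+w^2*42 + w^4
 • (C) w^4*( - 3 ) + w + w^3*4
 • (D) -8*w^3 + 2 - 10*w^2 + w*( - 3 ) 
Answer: A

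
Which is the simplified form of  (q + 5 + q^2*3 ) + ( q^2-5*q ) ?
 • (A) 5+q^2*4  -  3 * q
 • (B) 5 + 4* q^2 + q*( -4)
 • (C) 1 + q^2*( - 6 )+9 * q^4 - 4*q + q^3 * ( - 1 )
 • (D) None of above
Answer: B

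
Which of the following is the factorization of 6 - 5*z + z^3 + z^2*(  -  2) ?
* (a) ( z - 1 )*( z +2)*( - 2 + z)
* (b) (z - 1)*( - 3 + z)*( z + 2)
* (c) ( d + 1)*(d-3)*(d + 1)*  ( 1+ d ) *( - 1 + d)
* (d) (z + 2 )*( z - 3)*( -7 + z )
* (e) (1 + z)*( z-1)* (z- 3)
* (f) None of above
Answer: b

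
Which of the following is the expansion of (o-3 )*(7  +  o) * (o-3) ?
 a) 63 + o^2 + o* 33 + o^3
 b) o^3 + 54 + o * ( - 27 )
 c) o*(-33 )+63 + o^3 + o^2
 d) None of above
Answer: c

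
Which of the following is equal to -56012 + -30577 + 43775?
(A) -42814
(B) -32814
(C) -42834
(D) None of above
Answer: A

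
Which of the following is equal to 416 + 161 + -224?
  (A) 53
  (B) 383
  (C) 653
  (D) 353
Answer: D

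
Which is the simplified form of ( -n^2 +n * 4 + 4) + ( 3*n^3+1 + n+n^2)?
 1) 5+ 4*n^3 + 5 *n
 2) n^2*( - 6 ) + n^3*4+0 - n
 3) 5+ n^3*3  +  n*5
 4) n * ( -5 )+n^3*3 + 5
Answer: 3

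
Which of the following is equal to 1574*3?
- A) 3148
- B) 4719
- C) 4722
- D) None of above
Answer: C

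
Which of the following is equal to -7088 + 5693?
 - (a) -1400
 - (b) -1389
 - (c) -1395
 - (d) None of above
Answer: c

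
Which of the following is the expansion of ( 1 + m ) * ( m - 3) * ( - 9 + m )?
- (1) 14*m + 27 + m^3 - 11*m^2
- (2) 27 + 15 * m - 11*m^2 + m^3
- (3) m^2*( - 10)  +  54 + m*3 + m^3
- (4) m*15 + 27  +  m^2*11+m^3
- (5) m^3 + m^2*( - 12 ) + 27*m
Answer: 2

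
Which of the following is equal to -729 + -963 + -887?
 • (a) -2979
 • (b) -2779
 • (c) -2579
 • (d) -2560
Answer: c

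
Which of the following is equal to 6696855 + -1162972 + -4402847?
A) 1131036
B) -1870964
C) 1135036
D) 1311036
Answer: A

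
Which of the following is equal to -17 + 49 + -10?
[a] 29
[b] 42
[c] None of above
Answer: c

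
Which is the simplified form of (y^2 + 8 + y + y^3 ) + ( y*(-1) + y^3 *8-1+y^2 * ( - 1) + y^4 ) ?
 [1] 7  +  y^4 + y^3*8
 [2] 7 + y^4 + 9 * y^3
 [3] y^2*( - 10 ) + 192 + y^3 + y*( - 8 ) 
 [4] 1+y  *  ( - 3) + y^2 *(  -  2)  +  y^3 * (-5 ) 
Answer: 2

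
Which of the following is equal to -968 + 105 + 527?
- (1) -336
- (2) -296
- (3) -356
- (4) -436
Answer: 1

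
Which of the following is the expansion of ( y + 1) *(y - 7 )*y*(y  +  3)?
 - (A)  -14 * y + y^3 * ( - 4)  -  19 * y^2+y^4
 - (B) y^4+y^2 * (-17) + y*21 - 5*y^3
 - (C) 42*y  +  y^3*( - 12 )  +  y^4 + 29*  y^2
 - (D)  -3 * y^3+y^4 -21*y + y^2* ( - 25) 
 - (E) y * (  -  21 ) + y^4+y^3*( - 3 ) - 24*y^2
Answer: D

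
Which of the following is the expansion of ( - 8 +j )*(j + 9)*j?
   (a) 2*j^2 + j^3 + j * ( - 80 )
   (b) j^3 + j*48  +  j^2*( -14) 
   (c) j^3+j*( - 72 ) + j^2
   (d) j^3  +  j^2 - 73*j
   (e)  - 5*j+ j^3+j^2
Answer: c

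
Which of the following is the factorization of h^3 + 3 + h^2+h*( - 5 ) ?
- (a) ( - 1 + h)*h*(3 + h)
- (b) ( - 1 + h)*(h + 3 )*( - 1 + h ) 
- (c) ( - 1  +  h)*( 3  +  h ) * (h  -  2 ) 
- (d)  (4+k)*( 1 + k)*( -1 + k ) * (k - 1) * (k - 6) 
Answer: b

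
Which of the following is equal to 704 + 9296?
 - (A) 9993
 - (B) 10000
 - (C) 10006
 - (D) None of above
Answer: B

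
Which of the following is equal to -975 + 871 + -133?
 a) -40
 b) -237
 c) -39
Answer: b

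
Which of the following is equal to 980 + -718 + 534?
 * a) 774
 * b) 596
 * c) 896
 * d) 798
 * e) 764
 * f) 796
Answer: f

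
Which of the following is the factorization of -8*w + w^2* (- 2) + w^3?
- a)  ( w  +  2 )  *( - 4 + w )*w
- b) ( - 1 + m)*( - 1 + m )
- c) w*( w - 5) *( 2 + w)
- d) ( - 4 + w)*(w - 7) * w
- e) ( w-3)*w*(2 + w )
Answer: a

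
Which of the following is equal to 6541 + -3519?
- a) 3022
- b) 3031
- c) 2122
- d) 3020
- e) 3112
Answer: a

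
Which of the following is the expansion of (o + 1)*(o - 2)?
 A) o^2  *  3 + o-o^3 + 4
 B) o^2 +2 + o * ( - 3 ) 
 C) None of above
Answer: C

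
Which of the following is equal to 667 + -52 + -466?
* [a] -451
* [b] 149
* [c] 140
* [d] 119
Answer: b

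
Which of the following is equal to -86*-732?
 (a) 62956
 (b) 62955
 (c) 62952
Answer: c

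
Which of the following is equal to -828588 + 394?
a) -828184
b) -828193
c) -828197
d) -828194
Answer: d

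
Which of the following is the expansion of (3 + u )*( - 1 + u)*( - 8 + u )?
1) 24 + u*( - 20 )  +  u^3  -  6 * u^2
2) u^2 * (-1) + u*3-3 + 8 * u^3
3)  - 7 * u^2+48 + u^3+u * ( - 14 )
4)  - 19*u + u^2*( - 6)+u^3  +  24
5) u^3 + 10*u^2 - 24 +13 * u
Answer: 4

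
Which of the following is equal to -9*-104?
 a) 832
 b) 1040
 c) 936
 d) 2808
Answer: c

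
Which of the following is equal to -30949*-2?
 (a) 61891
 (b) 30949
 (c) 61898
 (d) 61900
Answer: c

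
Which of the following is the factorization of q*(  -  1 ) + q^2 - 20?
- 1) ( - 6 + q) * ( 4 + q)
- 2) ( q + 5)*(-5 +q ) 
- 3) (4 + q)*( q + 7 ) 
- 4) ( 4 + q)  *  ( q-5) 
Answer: 4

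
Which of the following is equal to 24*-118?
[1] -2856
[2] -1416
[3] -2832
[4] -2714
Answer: 3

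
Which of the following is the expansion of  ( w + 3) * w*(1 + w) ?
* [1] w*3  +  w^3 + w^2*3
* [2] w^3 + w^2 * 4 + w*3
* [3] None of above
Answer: 2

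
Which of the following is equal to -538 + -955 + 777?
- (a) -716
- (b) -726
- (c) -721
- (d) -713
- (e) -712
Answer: a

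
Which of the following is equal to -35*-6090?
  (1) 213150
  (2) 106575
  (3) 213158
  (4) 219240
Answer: 1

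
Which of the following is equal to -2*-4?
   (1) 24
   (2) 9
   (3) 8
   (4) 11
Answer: 3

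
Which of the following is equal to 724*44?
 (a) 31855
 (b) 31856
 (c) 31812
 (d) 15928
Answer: b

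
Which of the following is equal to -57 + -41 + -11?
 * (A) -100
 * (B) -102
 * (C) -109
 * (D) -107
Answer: C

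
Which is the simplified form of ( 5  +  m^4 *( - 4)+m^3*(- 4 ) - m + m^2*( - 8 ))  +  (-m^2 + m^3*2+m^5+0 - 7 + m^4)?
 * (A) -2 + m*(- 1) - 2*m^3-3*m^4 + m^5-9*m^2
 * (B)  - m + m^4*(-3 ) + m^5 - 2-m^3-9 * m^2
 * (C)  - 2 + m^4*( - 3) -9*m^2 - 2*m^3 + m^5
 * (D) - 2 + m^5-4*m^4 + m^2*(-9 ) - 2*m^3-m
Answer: A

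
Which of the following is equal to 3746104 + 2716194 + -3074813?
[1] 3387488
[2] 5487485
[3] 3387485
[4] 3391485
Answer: 3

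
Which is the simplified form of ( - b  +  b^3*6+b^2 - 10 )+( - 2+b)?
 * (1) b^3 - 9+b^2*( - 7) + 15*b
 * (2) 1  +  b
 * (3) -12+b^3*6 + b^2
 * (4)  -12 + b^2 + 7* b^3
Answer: 3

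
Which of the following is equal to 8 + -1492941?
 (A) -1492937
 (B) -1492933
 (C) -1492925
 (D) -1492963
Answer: B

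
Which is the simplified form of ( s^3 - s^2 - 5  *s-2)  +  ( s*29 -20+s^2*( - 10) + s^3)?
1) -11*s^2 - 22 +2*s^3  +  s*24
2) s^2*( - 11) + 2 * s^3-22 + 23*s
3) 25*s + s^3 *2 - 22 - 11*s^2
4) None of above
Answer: 1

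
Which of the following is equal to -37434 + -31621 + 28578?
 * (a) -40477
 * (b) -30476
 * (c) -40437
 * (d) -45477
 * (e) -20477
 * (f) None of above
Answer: a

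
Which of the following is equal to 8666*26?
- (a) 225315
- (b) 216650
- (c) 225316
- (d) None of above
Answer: c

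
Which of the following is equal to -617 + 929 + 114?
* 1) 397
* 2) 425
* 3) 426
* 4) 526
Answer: 3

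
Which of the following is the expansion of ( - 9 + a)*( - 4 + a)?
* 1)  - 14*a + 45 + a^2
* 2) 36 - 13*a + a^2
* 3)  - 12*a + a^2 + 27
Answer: 2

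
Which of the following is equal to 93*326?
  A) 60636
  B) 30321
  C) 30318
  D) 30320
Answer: C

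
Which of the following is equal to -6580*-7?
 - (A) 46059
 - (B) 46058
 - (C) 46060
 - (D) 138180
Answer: C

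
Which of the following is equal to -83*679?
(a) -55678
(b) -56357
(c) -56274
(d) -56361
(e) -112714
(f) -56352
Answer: b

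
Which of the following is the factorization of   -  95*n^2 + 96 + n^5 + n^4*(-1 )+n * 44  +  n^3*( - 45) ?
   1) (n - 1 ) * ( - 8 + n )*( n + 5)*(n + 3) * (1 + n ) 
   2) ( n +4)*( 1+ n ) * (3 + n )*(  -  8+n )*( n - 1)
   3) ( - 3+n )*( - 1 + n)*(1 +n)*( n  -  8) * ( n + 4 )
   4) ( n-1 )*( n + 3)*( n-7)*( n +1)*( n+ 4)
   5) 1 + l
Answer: 2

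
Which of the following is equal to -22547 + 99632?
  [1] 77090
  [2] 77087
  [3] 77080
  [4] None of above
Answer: 4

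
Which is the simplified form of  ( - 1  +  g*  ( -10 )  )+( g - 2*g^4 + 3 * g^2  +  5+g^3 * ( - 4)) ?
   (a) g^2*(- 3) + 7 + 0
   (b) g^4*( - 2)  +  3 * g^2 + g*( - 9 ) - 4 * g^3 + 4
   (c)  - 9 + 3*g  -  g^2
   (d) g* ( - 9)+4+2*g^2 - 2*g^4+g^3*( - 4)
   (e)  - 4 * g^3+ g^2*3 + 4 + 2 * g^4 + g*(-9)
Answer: b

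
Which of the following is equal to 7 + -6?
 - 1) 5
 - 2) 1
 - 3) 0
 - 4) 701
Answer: 2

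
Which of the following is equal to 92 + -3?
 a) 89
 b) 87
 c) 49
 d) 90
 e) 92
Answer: a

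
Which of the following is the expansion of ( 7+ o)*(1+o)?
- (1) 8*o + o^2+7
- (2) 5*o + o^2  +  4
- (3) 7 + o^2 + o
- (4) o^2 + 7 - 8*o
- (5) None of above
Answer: 1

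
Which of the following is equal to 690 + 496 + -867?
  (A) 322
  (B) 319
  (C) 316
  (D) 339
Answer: B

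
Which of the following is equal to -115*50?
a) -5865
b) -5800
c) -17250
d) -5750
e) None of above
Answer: d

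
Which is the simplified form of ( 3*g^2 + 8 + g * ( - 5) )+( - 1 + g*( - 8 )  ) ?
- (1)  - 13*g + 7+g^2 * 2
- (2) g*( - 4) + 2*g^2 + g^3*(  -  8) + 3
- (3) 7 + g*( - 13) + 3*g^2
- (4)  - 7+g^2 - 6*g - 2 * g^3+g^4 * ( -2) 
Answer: 3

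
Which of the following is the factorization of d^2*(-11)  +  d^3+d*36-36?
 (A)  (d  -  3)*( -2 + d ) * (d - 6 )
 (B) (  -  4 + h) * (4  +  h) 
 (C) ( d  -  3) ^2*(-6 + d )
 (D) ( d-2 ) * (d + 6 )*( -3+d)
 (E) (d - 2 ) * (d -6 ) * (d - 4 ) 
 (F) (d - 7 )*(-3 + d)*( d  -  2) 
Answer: A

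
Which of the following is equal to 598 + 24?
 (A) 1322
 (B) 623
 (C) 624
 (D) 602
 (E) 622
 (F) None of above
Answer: E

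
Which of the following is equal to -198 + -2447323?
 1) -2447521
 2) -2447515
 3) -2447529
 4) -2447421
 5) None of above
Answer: 1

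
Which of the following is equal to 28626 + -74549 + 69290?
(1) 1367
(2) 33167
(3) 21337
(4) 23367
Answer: 4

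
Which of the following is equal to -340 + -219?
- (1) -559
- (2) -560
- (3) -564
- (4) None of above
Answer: 1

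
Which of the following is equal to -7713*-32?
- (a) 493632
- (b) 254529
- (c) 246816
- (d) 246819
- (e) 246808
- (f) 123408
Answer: c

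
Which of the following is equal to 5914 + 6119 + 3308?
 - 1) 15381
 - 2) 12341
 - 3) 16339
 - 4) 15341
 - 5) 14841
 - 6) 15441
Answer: 4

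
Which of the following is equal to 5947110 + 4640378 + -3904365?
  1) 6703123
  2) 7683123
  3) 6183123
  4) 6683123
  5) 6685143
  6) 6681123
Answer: 4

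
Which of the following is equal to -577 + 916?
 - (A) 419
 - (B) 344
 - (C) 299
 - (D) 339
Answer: D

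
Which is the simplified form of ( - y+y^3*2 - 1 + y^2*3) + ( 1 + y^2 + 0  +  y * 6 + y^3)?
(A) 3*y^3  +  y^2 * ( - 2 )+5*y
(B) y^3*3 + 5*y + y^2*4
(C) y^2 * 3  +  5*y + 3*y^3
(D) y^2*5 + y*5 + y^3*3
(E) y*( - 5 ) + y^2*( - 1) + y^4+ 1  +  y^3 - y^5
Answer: B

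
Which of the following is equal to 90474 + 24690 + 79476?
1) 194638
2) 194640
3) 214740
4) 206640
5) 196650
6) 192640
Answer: 2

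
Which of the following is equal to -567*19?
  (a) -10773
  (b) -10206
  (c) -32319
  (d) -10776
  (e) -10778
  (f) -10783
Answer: a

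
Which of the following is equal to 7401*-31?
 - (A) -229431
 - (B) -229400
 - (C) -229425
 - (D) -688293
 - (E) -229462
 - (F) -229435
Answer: A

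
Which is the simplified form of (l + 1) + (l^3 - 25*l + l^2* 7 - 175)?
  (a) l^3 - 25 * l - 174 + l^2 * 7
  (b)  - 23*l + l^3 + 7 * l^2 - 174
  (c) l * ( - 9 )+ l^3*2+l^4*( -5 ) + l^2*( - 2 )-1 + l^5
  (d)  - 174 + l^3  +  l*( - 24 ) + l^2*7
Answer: d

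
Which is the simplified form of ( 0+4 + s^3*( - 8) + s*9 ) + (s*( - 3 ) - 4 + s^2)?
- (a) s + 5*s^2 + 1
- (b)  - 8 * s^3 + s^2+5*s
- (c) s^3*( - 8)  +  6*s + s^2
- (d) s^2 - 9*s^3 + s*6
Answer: c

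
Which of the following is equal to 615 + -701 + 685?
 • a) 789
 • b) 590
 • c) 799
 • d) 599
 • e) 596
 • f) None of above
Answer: d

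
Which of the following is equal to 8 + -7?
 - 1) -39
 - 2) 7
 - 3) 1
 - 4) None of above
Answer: 3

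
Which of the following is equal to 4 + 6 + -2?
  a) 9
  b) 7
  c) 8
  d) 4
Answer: c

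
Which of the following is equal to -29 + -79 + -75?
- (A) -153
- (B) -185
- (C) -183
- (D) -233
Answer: C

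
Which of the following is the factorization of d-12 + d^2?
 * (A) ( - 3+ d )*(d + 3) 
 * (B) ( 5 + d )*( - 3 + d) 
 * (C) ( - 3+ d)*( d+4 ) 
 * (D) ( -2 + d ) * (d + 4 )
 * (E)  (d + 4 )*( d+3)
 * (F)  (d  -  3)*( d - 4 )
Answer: C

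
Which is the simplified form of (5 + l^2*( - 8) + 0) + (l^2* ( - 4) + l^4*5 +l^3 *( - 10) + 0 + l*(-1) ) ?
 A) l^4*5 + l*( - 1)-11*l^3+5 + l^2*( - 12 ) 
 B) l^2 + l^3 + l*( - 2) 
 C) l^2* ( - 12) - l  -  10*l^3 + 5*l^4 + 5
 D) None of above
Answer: C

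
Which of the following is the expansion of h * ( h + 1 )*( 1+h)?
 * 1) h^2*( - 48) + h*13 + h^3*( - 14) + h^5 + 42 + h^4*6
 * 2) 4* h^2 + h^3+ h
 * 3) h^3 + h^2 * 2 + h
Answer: 3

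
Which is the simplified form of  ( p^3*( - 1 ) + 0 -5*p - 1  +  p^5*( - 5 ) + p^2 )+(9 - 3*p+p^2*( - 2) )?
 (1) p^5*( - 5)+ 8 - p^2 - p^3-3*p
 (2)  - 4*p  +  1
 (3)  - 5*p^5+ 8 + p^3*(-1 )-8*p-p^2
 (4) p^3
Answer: 3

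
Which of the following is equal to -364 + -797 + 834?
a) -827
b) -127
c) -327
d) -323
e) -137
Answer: c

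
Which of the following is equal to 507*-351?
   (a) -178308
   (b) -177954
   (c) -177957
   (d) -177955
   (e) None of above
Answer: c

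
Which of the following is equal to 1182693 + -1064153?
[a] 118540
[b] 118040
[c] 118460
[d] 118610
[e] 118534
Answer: a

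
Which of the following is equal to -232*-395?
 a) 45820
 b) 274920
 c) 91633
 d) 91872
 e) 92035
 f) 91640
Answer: f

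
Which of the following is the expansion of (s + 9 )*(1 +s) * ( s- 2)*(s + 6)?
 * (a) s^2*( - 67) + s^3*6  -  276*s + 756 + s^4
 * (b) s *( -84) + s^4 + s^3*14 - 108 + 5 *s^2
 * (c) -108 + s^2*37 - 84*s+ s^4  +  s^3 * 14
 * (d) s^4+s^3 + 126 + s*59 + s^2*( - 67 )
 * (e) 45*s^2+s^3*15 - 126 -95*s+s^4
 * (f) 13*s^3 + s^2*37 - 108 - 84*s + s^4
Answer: c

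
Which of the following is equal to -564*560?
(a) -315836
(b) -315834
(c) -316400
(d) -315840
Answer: d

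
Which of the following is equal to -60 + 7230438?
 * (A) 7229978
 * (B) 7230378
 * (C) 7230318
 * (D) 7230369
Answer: B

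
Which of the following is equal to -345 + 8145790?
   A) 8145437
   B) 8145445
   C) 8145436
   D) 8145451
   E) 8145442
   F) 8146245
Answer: B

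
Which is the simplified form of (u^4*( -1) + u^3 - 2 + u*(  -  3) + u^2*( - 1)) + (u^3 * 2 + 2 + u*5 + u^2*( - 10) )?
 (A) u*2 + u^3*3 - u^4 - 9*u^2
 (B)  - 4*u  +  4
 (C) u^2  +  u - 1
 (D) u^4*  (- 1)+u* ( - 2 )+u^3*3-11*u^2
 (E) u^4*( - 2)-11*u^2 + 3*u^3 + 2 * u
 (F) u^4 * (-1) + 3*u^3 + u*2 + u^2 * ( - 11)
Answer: F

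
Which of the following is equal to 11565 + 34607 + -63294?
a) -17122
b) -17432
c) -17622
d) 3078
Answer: a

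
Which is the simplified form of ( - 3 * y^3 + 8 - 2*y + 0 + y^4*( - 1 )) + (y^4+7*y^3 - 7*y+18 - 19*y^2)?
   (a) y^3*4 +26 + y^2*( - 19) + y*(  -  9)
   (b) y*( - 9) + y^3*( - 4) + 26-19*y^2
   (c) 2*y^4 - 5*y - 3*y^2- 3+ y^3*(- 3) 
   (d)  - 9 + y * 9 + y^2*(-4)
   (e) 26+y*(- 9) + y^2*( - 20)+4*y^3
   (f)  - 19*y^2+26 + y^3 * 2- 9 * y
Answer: a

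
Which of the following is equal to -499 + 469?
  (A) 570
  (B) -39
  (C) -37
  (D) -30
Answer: D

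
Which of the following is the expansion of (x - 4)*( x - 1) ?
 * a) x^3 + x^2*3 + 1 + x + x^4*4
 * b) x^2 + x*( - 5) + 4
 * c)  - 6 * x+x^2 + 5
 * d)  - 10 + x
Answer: b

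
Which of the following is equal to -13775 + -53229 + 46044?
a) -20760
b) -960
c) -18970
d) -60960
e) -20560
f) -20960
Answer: f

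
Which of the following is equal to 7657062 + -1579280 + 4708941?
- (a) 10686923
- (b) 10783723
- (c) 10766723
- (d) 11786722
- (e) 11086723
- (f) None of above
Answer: f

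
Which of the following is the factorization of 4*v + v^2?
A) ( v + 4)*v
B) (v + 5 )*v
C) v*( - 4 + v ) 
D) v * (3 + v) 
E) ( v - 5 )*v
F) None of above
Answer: A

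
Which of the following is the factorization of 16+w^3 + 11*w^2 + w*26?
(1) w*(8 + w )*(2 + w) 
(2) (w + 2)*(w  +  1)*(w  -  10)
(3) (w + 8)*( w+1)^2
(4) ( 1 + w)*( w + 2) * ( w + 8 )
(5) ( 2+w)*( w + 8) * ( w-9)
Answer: 4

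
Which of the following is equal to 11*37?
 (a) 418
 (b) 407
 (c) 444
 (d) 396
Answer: b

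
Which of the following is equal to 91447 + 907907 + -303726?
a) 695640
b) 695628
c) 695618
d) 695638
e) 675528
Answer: b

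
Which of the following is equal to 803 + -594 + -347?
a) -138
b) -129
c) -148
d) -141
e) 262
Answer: a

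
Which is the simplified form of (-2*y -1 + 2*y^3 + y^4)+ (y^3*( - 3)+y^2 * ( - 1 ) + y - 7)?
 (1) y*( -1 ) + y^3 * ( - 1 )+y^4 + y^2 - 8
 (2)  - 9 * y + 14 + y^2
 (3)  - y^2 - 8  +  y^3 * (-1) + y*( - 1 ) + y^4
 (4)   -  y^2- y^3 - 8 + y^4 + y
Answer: 3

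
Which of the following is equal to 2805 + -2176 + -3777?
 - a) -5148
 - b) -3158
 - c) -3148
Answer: c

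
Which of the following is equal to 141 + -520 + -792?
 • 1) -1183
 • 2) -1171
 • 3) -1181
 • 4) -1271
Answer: 2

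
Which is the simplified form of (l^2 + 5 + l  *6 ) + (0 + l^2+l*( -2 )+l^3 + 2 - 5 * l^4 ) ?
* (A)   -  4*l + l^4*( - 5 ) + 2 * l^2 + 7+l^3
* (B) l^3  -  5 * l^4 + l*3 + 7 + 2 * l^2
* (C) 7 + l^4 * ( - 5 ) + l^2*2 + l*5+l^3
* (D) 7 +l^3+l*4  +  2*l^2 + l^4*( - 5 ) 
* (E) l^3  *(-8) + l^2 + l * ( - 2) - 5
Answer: D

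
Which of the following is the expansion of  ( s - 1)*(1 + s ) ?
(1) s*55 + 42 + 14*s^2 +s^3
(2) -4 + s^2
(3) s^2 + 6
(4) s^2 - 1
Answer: 4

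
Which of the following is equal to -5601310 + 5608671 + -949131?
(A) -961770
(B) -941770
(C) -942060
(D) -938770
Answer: B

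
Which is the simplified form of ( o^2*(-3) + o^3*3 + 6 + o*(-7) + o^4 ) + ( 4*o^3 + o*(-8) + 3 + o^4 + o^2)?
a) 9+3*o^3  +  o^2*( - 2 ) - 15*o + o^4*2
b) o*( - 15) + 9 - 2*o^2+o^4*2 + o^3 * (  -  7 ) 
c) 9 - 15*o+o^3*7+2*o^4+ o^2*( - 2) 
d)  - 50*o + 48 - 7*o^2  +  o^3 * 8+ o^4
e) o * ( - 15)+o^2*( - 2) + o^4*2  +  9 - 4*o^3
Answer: c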